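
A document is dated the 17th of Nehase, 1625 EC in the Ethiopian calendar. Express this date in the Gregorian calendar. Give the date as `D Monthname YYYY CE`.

20 August 1633 CE

Both dates share Julian Day Number 2317733; in the Gregorian calendar that is 20 August 1633 CE.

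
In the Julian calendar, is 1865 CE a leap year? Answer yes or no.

1865 mod 4 = 1, so it is a common year in the Julian calendar.

no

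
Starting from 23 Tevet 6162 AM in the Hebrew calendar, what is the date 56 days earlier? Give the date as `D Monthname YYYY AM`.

JDN of 23 Tevet 6162 AM = 2598370.
2598370 − 56 = 2598314.
JDN 2598314 in the Hebrew calendar is 25 Cheshvan 6162 AM.

25 Cheshvan 6162 AM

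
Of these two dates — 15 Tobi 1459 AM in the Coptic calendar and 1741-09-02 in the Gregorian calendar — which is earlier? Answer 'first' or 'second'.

Converting both to JDN: 2357698 vs 2357192; the smaller is the second.

second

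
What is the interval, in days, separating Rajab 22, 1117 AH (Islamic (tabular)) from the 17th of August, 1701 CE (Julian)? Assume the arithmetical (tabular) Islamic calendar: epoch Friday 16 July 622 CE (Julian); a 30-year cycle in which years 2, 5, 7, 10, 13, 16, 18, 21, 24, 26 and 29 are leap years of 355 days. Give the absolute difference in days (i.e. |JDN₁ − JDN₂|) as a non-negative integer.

1534

JDN of the first date = 2344111.
JDN of the second date = 2342577.
|2342577 − 2344111| = 1534.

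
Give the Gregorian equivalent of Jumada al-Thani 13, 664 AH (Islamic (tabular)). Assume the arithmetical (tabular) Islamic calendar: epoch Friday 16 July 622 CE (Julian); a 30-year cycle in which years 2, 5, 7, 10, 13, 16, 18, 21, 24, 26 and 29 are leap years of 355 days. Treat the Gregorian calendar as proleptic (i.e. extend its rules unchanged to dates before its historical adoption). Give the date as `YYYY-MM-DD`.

Julian Day Number of the source date = 2183545.
Converting JDN 2183545 to the Gregorian calendar gives 29 March 1266 CE.

1266-03-29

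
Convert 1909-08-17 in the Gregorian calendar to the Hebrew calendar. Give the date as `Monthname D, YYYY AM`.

Av 30, 5669 AM

Julian Day Number of the source date = 2418536.
Converting JDN 2418536 to the Hebrew calendar gives 30 Av 5669 AM.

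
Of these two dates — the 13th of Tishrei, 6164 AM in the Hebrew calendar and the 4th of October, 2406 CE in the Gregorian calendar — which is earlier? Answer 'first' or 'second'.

Converting both to JDN: 2599010 vs 2600110; the smaller is the first.

first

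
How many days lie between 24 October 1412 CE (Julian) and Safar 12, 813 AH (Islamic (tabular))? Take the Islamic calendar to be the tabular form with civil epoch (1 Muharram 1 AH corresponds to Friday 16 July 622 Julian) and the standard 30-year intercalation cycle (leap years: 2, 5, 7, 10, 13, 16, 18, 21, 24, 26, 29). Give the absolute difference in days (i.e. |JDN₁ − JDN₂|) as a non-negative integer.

First date → JDN 2237088; second date → JDN 2236227.
The interval is |2237088 − 2236227| = 861 days.

861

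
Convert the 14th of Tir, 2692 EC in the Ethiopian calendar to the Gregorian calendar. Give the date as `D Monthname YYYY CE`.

Both dates share Julian Day Number 2707242; in the Gregorian calendar that is 28 January 2700 CE.

28 January 2700 CE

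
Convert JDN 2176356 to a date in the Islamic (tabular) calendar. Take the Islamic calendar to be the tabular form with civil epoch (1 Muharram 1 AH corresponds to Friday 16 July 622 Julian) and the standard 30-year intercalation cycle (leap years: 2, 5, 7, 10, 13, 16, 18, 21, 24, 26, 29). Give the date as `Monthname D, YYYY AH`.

Safar 29, 644 AH

The proleptic Gregorian equivalent of JDN 2176356 is 23 July 1246.
In the tabular Islamic calendar that day is Safar 29, 644 AH.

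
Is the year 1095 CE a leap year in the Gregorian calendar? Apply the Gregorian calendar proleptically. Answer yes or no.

1095 is not divisible by 4, so it is a common year.

no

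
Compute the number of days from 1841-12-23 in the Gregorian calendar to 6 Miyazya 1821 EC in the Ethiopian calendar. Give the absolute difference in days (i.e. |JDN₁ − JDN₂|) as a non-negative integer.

4637

First date → JDN 2393828; second date → JDN 2389191.
The interval is |2393828 − 2389191| = 4637 days.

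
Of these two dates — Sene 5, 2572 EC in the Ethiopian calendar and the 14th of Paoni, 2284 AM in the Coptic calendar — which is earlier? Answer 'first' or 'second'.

The two dates have Julian Day Numbers 2663553 and 2659179 respectively.
Since 2659179 < 2663553, the second date comes first.

second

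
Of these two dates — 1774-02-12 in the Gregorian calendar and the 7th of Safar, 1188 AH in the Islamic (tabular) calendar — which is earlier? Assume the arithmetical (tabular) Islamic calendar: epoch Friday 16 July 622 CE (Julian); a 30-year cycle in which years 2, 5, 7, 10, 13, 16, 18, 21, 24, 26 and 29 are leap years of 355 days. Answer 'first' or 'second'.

The two dates have Julian Day Numbers 2369043 and 2369109 respectively.
Since 2369043 < 2369109, the first date comes first.

first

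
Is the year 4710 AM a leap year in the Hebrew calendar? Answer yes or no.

Hebrew year 4710 is year 17 of its 19-year Metonic cycle; leap years are at positions 3, 6, 8, 11, 14, 17, 19, so it is a leap year (13 months).

yes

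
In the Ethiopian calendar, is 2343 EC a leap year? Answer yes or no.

yes

2343 mod 4 = 3; in the Ethiopian calendar a year is leap when year mod 4 = 3, so it is a leap year.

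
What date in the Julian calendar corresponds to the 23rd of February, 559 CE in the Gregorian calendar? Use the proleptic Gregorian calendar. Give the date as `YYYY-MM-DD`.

At this point the Julian calendar is 2 days behind the Gregorian.
23 February 559 Gregorian − 2 days → 21 February 559 Julian.

0559-02-21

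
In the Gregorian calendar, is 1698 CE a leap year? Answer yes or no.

no

1698 is not divisible by 4, so it is a common year.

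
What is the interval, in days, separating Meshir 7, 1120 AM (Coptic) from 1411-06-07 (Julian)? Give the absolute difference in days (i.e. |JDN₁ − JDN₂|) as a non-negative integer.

JDN of the first date = 2233901.
JDN of the second date = 2236583.
|2236583 − 2233901| = 2682.

2682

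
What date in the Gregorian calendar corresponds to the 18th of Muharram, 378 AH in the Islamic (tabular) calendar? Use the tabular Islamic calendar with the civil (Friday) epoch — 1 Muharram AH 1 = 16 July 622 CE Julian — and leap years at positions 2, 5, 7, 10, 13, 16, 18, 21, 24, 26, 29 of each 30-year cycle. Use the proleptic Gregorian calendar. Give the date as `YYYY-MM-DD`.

Julian Day Number of the source date = 2082053.
Converting JDN 2082053 to the Gregorian calendar gives 13 May 988 CE.

0988-05-13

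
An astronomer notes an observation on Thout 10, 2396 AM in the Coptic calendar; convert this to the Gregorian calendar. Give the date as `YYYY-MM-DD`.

Julian Day Number of the source date = 2699813.
Converting JDN 2699813 to the Gregorian calendar gives 26 September 2679 CE.

2679-09-26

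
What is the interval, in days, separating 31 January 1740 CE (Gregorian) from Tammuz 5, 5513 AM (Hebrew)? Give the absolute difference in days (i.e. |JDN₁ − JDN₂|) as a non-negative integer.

JDN of the first date = 2356612.
JDN of the second date = 2361518.
|2361518 − 2356612| = 4906.

4906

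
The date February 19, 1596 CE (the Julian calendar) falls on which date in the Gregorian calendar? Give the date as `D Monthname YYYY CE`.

29 February 1596 CE

The Julian–Gregorian offset here is 10 days (Julian trailing).
19 February 1596 Julian + 10 days → 29 February 1596 Gregorian.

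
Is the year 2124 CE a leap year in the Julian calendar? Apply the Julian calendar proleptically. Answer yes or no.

yes

2124 mod 4 = 0, so it is a leap year in the Julian calendar.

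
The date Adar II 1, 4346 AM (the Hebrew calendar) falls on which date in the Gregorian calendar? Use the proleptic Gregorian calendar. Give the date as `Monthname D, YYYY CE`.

February 27, 586 CE

Julian Day Number of the source date = 1935150.
Converting JDN 1935150 to the Gregorian calendar gives 27 February 586 CE.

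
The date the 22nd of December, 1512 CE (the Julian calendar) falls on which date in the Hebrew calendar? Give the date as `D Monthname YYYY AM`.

Julian Day Number of the source date = 2273672.
Converting JDN 2273672 to the Hebrew calendar gives 13 Tevet 5273 AM.

13 Tevet 5273 AM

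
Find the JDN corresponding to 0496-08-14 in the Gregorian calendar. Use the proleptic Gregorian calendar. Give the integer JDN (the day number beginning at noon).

JDN 2299161 is 15 October 1582 CE (Gregorian); the target day is −396714 days from there, so JDN = 1902447.

1902447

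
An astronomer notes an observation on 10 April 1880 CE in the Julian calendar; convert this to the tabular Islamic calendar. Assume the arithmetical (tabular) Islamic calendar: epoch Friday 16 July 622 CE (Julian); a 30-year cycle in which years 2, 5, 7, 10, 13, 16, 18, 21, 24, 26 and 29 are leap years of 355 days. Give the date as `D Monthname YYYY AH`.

12 Jumada al-Awwal 1297 AH

Julian Day Number of the source date = 2407828.
Converting JDN 2407828 to the tabular Islamic calendar gives 12 Jumada al-Awwal 1297 AH.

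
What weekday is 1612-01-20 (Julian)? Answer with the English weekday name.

Equivalently 30 January 1612 Gregorian, JDN 2309860.
JDN 2309860 mod 7 = 0, and JDN 0 was a Monday, so this is a Monday.

Monday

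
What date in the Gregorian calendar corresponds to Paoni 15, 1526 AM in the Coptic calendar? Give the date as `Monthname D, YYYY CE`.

Both dates share Julian Day Number 2382320; in the Gregorian calendar that is 21 June 1810 CE.

June 21, 1810 CE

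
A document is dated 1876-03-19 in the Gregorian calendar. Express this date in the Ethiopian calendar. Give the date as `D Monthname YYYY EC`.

11 Megabit 1868 EC

Both dates share Julian Day Number 2406333; in the Ethiopian calendar that is 11 Megabit 1868 EC.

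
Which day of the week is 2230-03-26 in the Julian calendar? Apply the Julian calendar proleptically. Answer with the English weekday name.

Equivalently 10 April 2230 Gregorian, JDN 2535650.
2535650 ≡ 5 (mod 7); counting from Monday = 0 gives Saturday.

Saturday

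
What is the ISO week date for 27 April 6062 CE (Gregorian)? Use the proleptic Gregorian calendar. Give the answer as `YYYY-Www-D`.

6062-W17-4

The weekday is Thursday (ISO weekday 4).
That Thursday belongs to ISO week 17 of ISO year 6062.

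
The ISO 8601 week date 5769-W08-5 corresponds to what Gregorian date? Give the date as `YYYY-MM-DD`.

5769-02-24

ISO week 1 of 5769 is the week containing the first Thursday of 5769.
Week 8, day 5 (Friday) lands on 5769-02-24.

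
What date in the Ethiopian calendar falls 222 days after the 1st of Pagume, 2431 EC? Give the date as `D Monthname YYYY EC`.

The starting date is JDN 2612138; 2612138 + 222 = 2612360.
JDN 2612360 corresponds to 7 Miyazya 2432 EC.

7 Miyazya 2432 EC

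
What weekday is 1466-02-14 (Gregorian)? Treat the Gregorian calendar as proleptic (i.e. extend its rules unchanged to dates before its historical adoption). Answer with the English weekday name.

JDN 2256550 mod 7 = 2, and JDN 0 was a Monday, so this is a Wednesday.

Wednesday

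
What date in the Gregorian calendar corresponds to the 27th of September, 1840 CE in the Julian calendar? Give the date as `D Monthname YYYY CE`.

9 October 1840 CE

For dates in this range the Gregorian date is 12 days ahead of the Julian.
27 September 1840 Julian + 12 days → 9 October 1840 Gregorian.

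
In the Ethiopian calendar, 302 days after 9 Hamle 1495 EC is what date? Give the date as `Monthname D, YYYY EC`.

JDN of 9 Hamle 1495 EC = 2270212.
2270212 + 302 = 2270514.
JDN 2270514 in the Ethiopian calendar is Ginbot 5, 1496 EC.

Ginbot 5, 1496 EC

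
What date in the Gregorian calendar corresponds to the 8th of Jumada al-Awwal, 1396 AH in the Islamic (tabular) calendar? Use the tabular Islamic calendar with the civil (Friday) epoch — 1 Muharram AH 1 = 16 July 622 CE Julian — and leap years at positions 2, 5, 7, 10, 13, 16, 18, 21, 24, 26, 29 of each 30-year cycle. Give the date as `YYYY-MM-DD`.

1976-05-07

Julian Day Number of the source date = 2442906.
Converting JDN 2442906 to the Gregorian calendar gives 7 May 1976 CE.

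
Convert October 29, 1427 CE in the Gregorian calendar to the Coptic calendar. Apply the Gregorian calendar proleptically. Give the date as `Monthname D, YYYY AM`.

Both dates share Julian Day Number 2242562; in the Coptic calendar that is 22 Paopi 1144 AM.

Paopi 22, 1144 AM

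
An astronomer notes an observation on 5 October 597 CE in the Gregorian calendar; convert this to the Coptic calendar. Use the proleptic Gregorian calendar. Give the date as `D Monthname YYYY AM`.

Julian Day Number of the source date = 1939388.
Converting JDN 1939388 to the Coptic calendar gives 6 Paopi 314 AM.

6 Paopi 314 AM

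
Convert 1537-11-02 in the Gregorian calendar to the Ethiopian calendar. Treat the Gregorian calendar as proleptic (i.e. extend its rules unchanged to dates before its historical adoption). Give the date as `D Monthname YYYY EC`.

Both dates share Julian Day Number 2282743; in the Ethiopian calendar that is 26 Tikimt 1530 EC.

26 Tikimt 1530 EC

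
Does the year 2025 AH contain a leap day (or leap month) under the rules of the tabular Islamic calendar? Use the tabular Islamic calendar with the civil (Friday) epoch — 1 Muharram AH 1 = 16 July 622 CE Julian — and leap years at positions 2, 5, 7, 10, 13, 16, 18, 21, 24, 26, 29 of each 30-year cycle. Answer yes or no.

Year 2025 AH is year 15 of its 30-year cycle; leap positions are 2, 5, 7, 10, 13, 16, 18, 21, 24, 26, 29, so it is a common year (354 days).

no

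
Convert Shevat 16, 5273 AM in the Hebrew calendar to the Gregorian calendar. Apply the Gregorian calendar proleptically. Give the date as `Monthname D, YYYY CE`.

Julian Day Number of the source date = 2273704.
Converting JDN 2273704 to the Gregorian calendar gives 2 February 1513 CE.

February 2, 1513 CE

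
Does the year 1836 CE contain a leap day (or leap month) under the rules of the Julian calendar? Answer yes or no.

yes

1836 mod 4 = 0, so it is a leap year in the Julian calendar.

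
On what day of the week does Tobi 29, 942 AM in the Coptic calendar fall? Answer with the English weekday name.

This is JDN 2168878 (31 January 1226 Gregorian).
JDN 2168878 mod 7 = 5, and JDN 0 was a Monday, so this is a Saturday.

Saturday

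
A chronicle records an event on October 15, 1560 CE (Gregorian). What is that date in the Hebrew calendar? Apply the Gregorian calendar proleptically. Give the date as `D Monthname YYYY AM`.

Julian Day Number of the source date = 2291126.
Converting JDN 2291126 to the Hebrew calendar gives 15 Tishrei 5321 AM.

15 Tishrei 5321 AM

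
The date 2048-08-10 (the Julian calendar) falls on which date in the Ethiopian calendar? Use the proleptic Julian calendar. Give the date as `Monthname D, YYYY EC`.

Nehase 17, 2040 EC

Julian Day Number of the source date = 2469312.
Converting JDN 2469312 to the Ethiopian calendar gives 17 Nehase 2040 EC.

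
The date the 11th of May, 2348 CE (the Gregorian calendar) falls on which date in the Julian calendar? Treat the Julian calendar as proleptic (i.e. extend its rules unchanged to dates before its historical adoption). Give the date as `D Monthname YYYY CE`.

The Julian–Gregorian offset here is 16 days (Julian trailing).
11 May 2348 Gregorian − 16 days → 25 April 2348 Julian.

25 April 2348 CE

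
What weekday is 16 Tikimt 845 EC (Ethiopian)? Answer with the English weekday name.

Thursday

In the proleptic Gregorian calendar this is 17 October 852 (JDN 2032537).
JDN 2032537 mod 7 = 3, and JDN 0 was a Monday, so this is a Thursday.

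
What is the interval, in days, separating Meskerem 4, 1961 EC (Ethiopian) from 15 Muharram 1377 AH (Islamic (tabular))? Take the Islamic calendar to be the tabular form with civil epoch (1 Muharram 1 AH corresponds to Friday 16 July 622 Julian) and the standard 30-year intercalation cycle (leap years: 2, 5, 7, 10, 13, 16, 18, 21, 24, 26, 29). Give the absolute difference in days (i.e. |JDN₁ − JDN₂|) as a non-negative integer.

4051

First date → JDN 2440114; second date → JDN 2436063.
The interval is |2440114 − 2436063| = 4051 days.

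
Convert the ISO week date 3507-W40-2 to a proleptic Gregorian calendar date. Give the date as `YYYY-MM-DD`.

ISO week 1 of 3507 is the week containing the first Thursday of 3507.
Week 40, day 2 (Tuesday) lands on 3507-10-01.

3507-10-01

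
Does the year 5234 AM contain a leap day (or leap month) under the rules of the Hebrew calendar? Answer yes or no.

no

Hebrew year 5234 is year 9 of its 19-year Metonic cycle; leap years are at positions 3, 6, 8, 11, 14, 17, 19, so it is a common year (12 months).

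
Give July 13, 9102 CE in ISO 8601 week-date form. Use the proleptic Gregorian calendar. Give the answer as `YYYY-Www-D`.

The weekday is Sunday (ISO weekday 7).
That Sunday belongs to ISO week 28 of ISO year 9102.

9102-W28-7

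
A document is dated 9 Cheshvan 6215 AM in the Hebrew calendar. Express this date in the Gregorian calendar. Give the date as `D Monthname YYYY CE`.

1 November 2454 CE

Julian Day Number of the source date = 2617670.
Converting JDN 2617670 to the Gregorian calendar gives 1 November 2454 CE.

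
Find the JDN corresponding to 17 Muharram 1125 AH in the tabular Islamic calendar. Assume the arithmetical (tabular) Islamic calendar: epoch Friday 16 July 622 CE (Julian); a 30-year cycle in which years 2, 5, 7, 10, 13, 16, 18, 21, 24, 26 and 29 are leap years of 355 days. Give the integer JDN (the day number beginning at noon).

2346764

In the Gregorian calendar the same day is 13 February 1713.
JDN 2451545 is 1 January 2000 CE (Gregorian); the target day is −104781 days from there, so JDN = 2346764.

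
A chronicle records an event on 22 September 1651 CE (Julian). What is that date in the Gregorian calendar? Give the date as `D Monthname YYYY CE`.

2 October 1651 CE

For dates in this range the Gregorian date is 10 days ahead of the Julian.
22 September 1651 Julian + 10 days → 2 October 1651 Gregorian.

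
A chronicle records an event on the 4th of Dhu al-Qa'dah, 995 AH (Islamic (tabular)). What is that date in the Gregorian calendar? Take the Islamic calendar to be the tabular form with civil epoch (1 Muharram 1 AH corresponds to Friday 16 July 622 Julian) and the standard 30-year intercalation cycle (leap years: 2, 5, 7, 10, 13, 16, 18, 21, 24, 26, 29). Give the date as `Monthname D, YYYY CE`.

Both dates share Julian Day Number 2300978; in the Gregorian calendar that is 6 October 1587 CE.

October 6, 1587 CE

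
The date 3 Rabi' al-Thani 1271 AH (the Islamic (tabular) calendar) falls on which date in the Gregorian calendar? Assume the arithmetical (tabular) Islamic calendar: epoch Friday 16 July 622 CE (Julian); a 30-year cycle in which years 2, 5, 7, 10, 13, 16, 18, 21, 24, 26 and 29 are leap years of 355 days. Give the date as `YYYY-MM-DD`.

Both dates share Julian Day Number 2398577; in the Gregorian calendar that is 24 December 1854 CE.

1854-12-24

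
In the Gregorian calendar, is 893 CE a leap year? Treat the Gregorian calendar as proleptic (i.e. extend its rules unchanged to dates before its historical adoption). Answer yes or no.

no

893 is not divisible by 4, so it is a common year.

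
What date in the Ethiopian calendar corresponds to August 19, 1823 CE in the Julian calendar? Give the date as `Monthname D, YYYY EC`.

Both dates share Julian Day Number 2387139; in the Ethiopian calendar that is 26 Nehase 1815 EC.

Nehase 26, 1815 EC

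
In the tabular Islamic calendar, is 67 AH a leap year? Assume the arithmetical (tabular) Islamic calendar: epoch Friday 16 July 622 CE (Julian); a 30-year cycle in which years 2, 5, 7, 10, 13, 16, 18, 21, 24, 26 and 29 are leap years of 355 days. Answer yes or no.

Year 67 AH is year 7 of its 30-year cycle; leap positions are 2, 5, 7, 10, 13, 16, 18, 21, 24, 26, 29, so it is a leap year (355 days).

yes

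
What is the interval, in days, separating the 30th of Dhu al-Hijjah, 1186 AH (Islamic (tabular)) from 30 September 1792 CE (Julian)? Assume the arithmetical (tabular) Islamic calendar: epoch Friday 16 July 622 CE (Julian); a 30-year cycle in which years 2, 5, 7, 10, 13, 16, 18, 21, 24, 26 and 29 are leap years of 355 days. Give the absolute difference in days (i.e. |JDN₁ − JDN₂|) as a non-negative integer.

JDN of the first date = 2368718.
JDN of the second date = 2375859.
|2375859 − 2368718| = 7141.

7141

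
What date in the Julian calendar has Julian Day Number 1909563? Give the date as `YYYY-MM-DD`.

0516-02-06

The proleptic Gregorian equivalent of JDN 1909563 is 8 February 516.
In the Julian calendar that day is 0516-02-06.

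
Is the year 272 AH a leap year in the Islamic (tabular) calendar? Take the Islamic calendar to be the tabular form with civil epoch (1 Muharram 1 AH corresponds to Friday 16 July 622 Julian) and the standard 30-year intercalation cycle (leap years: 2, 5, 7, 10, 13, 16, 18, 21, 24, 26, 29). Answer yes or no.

Year 272 AH is year 2 of its 30-year cycle; leap positions are 2, 5, 7, 10, 13, 16, 18, 21, 24, 26, 29, so it is a leap year (355 days).

yes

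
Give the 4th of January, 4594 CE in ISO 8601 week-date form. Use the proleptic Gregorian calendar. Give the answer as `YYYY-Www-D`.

4594-W01-6

The weekday is Saturday (ISO weekday 6).
That Saturday belongs to ISO week 1 of ISO year 4594.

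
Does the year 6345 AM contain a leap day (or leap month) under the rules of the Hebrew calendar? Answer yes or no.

no

Hebrew year 6345 is year 18 of its 19-year Metonic cycle; leap years are at positions 3, 6, 8, 11, 14, 17, 19, so it is a common year (12 months).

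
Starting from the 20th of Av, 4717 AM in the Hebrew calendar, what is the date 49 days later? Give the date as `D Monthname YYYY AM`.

JDN of the 20th of Av, 4717 AM = 2070803.
2070803 + 49 = 2070852.
JDN 2070852 in the Hebrew calendar is 10 Tishrei 4718 AM.

10 Tishrei 4718 AM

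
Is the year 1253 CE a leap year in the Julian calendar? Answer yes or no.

1253 mod 4 = 1, so it is a common year in the Julian calendar.

no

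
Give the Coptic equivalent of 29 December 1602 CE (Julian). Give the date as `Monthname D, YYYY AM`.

Both dates share Julian Day Number 2306551; in the Coptic calendar that is 3 Tobi 1319 AM.

Tobi 3, 1319 AM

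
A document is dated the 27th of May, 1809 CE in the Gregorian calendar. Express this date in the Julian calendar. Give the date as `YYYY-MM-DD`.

1809-05-15

At this point the Julian calendar is 12 days behind the Gregorian.
27 May 1809 Gregorian − 12 days → 15 May 1809 Julian.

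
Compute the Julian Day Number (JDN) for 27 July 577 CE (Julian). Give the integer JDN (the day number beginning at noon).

1932015

Equivalently 29 July 577 (proleptic Gregorian).
JDN 2451545 is 1 January 2000 CE (Gregorian); the target day is −519530 days from there, so JDN = 1932015.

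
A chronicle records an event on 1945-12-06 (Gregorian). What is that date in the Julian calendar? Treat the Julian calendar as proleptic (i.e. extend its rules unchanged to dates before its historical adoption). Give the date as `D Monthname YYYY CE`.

23 November 1945 CE

At this point the Julian calendar is 13 days behind the Gregorian.
6 December 1945 Gregorian − 13 days → 23 November 1945 Julian.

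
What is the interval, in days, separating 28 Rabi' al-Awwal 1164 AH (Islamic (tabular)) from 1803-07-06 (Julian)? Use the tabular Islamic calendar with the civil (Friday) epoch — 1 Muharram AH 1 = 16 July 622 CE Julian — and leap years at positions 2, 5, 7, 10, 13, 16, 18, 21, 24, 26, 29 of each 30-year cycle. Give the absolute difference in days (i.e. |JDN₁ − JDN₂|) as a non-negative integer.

First date → JDN 2360654; second date → JDN 2379790.
The interval is |2360654 − 2379790| = 19136 days.

19136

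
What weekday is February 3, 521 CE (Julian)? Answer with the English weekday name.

Wednesday

Equivalently 5 February 521 Gregorian, JDN 1911387.
Since JDN mod 7 = 2 (0 = Monday), the day is Wednesday.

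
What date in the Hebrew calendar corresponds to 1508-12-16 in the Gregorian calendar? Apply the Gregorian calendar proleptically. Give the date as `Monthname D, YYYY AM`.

Julian Day Number of the source date = 2272195.
Converting JDN 2272195 to the Hebrew calendar gives 13 Tevet 5269 AM.

Tevet 13, 5269 AM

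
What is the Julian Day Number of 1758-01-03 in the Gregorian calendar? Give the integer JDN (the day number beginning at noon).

2363159

JDN 2299161 is 15 October 1582 CE (Gregorian); the target day is +63998 days from there, so JDN = 2363159.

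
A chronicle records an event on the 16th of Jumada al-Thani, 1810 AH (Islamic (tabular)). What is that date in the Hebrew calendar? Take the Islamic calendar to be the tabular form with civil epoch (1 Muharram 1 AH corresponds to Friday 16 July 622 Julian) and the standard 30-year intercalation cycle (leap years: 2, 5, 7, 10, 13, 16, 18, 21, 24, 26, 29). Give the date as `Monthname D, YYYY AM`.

Both dates share Julian Day Number 2589652; in the Hebrew calendar that is 17 Shevat 6138 AM.

Shevat 17, 6138 AM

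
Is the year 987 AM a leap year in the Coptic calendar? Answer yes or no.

987 mod 4 = 3; in the Coptic calendar a year is leap when year mod 4 = 3, so it is a leap year.

yes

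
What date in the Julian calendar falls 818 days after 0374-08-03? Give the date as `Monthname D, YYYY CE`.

October 29, 376 CE

Counting 818 days forward from JDN 1857876 reaches JDN 1858694, which is October 29, 376 CE.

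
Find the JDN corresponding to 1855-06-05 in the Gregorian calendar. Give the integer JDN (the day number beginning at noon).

2398740

JDN 2451545 is 1 January 2000 CE (Gregorian); the target day is −52805 days from there, so JDN = 2398740.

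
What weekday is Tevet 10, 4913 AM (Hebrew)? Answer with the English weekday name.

Tuesday

In the proleptic Gregorian calendar this is 16 December 1152 (JDN 2142169).
Since JDN mod 7 = 1 (0 = Monday), the day is Tuesday.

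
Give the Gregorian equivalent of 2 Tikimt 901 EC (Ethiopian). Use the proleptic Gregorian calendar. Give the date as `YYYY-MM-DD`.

0908-10-04

Both dates share Julian Day Number 2052977; in the Gregorian calendar that is 4 October 908 CE.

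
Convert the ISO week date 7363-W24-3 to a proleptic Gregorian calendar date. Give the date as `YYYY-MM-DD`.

ISO week 1 of 7363 is the week containing the first Thursday of 7363.
Week 24, day 3 (Wednesday) lands on 7363-06-15.

7363-06-15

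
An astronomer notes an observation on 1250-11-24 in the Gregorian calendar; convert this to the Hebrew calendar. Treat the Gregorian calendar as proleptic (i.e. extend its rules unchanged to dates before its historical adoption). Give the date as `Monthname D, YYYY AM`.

Julian Day Number of the source date = 2177941.
Converting JDN 2177941 to the Hebrew calendar gives 21 Kislev 5011 AM.

Kislev 21, 5011 AM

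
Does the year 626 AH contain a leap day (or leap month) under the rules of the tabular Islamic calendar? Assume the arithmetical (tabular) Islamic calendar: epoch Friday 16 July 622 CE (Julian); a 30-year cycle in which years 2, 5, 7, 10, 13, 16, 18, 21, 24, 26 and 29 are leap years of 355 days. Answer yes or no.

Year 626 AH is year 26 of its 30-year cycle; leap positions are 2, 5, 7, 10, 13, 16, 18, 21, 24, 26, 29, so it is a leap year (355 days).

yes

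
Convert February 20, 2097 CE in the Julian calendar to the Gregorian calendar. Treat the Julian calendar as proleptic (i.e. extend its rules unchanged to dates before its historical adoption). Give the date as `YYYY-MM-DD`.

For dates in this range the Gregorian date is 13 days ahead of the Julian.
20 February 2097 Julian + 13 days → 5 March 2097 Gregorian.

2097-03-05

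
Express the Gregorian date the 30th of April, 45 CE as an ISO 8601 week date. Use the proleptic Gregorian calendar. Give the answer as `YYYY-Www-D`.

The weekday is Sunday (ISO weekday 7).
That Sunday belongs to ISO week 17 of ISO year 45.

0045-W17-7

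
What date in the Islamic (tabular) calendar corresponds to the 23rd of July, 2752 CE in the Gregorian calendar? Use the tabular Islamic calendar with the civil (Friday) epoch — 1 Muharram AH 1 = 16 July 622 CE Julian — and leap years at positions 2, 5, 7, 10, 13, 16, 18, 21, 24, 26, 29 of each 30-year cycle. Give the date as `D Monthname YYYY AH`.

19 Jumada al-Awwal 2196 AH

Julian Day Number of the source date = 2726411.
Converting JDN 2726411 to the tabular Islamic calendar gives 19 Jumada al-Awwal 2196 AH.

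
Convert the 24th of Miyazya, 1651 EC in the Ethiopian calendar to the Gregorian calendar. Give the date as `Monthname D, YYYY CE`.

April 29, 1659 CE

Both dates share Julian Day Number 2327116; in the Gregorian calendar that is 29 April 1659 CE.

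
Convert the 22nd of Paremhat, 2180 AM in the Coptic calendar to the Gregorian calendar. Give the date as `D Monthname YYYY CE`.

Both dates share Julian Day Number 2621111; in the Gregorian calendar that is 3 April 2464 CE.

3 April 2464 CE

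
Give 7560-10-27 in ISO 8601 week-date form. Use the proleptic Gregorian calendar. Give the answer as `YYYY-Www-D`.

7560-W43-4

The weekday is Thursday (ISO weekday 4).
That Thursday belongs to ISO week 43 of ISO year 7560.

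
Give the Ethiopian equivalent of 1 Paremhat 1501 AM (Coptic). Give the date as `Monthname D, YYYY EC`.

The source date corresponds to 8 March 1785 in the Gregorian calendar (JDN 2373085).
That day falls on 1 Megabit 1777 EC in the Ethiopian calendar.

Megabit 1, 1777 EC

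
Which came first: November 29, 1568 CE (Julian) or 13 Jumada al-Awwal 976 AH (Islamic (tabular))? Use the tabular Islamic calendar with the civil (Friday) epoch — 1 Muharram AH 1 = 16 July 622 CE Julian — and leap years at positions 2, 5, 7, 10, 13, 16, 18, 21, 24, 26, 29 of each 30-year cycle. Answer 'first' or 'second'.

Converting both to JDN: 2294103 vs 2294077; the smaller is the second.

second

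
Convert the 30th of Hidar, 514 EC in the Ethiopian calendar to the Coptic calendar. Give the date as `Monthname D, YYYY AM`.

Hathor 30, 238 AM

Julian Day Number of the source date = 1911683.
Converting JDN 1911683 to the Coptic calendar gives 30 Hathor 238 AM.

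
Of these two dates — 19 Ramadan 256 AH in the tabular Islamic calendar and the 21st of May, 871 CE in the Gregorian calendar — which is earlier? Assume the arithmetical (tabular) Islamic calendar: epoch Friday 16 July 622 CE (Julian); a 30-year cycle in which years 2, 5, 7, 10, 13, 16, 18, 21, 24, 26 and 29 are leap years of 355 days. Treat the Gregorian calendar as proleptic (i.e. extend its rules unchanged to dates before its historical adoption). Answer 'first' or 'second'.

first

The two dates have Julian Day Numbers 2039057 and 2039327 respectively.
Since 2039057 < 2039327, the first date comes first.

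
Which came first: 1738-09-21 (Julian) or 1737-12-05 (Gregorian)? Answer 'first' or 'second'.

Converting both to JDN: 2356126 vs 2355825; the smaller is the second.

second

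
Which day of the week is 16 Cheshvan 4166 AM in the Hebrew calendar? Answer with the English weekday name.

In the proleptic Gregorian calendar this is 27 October 405 (JDN 1869283).
JDN 1869283 mod 7 = 3, and JDN 0 was a Monday, so this is a Thursday.

Thursday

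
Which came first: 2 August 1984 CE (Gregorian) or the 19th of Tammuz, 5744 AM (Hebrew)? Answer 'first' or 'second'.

The two dates have Julian Day Numbers 2445915 and 2445901 respectively.
Since 2445901 < 2445915, the second date comes first.

second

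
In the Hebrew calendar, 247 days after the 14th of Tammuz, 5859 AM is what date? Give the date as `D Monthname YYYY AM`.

Counting 247 days forward from JDN 2487887 reaches JDN 2488134, which is 25 Adar I 5860 AM.

25 Adar I 5860 AM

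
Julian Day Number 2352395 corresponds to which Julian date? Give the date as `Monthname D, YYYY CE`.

The Gregorian equivalent of JDN 2352395 is 15 July 1728.
In the Julian calendar that day is July 4, 1728 CE.

July 4, 1728 CE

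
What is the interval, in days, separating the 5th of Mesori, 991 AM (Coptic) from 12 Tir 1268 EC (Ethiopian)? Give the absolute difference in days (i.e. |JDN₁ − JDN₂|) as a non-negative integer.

First date → JDN 2186961; second date → JDN 2187124.
The interval is |2186961 − 2187124| = 163 days.

163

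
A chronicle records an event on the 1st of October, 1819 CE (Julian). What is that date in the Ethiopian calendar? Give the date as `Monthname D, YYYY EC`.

Both dates share Julian Day Number 2385721; in the Ethiopian calendar that is 3 Tikimt 1812 EC.

Tikimt 3, 1812 EC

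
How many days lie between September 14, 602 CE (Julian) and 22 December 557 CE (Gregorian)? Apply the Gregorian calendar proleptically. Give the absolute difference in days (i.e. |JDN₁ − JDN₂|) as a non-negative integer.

16339

JDN of the first date = 1941195.
JDN of the second date = 1924856.
|1924856 − 1941195| = 16339.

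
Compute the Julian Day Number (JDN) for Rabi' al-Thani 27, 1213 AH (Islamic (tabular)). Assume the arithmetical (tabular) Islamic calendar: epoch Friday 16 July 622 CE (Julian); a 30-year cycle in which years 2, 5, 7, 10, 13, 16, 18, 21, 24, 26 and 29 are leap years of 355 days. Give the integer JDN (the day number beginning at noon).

In the Gregorian calendar the same day is 8 October 1798.
JDN 2299161 is 15 October 1582 CE (Gregorian); the target day is +78886 days from there, so JDN = 2378047.

2378047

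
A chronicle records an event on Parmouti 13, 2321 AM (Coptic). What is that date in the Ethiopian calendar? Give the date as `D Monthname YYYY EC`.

The source date corresponds to 26 April 2605 in the Gregorian calendar (JDN 2672632).
That day falls on 13 Miyazya 2597 EC in the Ethiopian calendar.

13 Miyazya 2597 EC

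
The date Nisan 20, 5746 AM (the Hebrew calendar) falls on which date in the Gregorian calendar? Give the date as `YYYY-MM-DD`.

1986-04-29

Julian Day Number of the source date = 2446550.
Converting JDN 2446550 to the Gregorian calendar gives 29 April 1986 CE.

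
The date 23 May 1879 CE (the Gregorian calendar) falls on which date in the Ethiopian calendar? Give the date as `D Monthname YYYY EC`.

16 Ginbot 1871 EC

Julian Day Number of the source date = 2407493.
Converting JDN 2407493 to the Ethiopian calendar gives 16 Ginbot 1871 EC.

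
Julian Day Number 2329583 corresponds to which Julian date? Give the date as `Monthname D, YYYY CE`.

January 19, 1666 CE

JDN 2329583 is 29 January 1666 in the Gregorian calendar.
In the Julian calendar that day is January 19, 1666 CE.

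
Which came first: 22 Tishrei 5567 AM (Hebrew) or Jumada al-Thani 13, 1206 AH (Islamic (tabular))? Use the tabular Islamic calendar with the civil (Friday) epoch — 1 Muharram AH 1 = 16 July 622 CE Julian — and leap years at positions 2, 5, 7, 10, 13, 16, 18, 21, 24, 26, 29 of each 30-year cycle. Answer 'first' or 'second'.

second

Converting both to JDN: 2380964 vs 2375612; the smaller is the second.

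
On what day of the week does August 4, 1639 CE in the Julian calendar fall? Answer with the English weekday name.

Sunday

This is JDN 2319918 (14 August 1639 Gregorian).
Since JDN mod 7 = 6 (0 = Monday), the day is Sunday.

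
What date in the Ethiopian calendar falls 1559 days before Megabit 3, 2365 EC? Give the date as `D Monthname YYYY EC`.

25 Hidar 2361 EC

Counting 1559 days back from JDN 2587854 reaches JDN 2586295, which is 25 Hidar 2361 EC.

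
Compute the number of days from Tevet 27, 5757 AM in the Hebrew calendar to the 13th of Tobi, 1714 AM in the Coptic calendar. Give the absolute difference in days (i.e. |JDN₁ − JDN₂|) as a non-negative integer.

First date → JDN 2450455; second date → JDN 2450835.
The interval is |2450455 − 2450835| = 380 days.

380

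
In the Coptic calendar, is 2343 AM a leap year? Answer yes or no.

2343 mod 4 = 3; in the Coptic calendar a year is leap when year mod 4 = 3, so it is a leap year.

yes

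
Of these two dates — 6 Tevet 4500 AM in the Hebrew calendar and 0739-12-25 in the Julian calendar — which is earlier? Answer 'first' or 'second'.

The two dates have Julian Day Numbers 1991322 and 1991336 respectively.
Since 1991322 < 1991336, the first date comes first.

first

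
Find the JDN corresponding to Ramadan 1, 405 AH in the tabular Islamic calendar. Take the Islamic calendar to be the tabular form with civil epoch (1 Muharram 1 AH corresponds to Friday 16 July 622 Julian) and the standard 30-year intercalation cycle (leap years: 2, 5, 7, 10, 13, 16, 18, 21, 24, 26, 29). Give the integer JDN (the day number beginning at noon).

2091840

In the proleptic Gregorian calendar the same day is 1 March 1015.
JDN 2299161 is 15 October 1582 CE (Gregorian); the target day is −207321 days from there, so JDN = 2091840.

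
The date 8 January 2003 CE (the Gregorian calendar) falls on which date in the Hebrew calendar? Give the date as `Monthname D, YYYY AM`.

Julian Day Number of the source date = 2452648.
Converting JDN 2452648 to the Hebrew calendar gives 5 Shevat 5763 AM.

Shevat 5, 5763 AM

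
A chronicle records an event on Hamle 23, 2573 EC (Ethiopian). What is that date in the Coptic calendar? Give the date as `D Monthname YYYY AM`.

23 Epip 2297 AM

Both dates share Julian Day Number 2663966; in the Coptic calendar that is 23 Epip 2297 AM.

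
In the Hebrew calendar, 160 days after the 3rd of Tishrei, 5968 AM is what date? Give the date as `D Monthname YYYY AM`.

The starting date is JDN 2527418; 2527418 + 160 = 2527578.
JDN 2527578 corresponds to 15 Adar 5968 AM.

15 Adar 5968 AM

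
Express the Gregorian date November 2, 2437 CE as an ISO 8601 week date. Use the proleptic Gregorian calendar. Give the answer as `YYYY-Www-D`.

The weekday is Monday (ISO weekday 1).
That Monday belongs to ISO week 45 of ISO year 2437.

2437-W45-1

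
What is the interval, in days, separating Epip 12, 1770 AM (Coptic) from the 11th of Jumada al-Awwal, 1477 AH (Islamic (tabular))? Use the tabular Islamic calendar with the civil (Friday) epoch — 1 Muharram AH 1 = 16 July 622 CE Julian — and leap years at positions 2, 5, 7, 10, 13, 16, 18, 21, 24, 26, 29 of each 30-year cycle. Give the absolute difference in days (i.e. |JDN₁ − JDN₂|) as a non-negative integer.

145

JDN of the first date = 2471468.
JDN of the second date = 2471613.
|2471613 − 2471468| = 145.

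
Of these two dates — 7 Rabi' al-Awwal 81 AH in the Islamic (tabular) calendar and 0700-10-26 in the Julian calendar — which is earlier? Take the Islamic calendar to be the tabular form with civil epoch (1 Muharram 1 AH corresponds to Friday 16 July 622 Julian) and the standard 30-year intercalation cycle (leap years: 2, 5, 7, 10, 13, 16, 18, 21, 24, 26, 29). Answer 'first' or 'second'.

first

Converting both to JDN: 1976854 vs 1977032; the smaller is the first.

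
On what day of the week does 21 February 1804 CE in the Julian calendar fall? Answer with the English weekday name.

Sunday

In the Gregorian calendar this is 4 March 1804 (JDN 2380020).
2380020 ≡ 6 (mod 7); counting from Monday = 0 gives Sunday.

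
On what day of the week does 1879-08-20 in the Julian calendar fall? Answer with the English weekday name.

In the Gregorian calendar this is 1 September 1879 (JDN 2407594).
2407594 ≡ 0 (mod 7); counting from Monday = 0 gives Monday.

Monday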